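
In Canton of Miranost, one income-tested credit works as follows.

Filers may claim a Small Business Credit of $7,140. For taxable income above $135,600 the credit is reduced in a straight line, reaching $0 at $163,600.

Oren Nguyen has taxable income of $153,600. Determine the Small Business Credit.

$2,550

Small Business Credit: $153,600 is $18,000 into a $28,000 phase-out range, leaving 10,000/28,000 of the credit: $7,140 × 10,000/28,000 = $2,550.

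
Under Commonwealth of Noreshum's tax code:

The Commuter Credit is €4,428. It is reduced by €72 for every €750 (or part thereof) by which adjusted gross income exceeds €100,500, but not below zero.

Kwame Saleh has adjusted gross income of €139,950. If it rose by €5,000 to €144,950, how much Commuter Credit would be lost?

€504

At €139,950 — income exceeds €100,500 by €39,450, which is 53 full-or-partial €750 increments; reduction = 53 × €72 = €3,816, leaving €612.
At €144,950 — income exceeds €100,500 by €44,450, which is 60 full-or-partial €750 increments; reduction = 60 × €72 = €4,320, leaving €108.
Lost: €612 − €108 = €504.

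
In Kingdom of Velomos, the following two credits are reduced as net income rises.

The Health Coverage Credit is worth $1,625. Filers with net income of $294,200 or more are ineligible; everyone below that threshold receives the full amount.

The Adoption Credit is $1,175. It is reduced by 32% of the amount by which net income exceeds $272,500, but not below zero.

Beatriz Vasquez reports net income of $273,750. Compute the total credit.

$2,400

Health Coverage Credit: $273,750 is below the $294,200 cutoff, so the full $1,625 applies.
Adoption Credit: 32% of the $1,250 excess over $272,500 is $400; credit = $1,175 − $400 = $775.
Total: $1,625 + $775 = $2,400.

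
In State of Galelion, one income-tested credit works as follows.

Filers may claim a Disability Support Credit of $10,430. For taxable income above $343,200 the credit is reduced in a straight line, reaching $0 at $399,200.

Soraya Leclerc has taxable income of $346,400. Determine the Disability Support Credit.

$9,834

Disability Support Credit: $346,400 is $3,200 into a $56,000 phase-out range, leaving 52,800/56,000 of the credit: $10,430 × 52,800/56,000 = $9,834.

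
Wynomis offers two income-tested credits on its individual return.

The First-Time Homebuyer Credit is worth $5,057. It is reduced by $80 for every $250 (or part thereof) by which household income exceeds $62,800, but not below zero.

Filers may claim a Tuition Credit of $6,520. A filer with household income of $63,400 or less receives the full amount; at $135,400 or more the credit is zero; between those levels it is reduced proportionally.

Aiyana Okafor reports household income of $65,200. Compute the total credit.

$10,614

First-Time Homebuyer Credit: income exceeds $62,800 by $2,400, which is 10 full-or-partial $250 increments; reduction = 10 × $80 = $800, leaving $4,257.
Tuition Credit: $65,200 is $1,800 into a $72,000 phase-out range, leaving 70,200/72,000 of the credit: $6,520 × 70,200/72,000 = $6,357.
Total: $4,257 + $6,357 = $10,614.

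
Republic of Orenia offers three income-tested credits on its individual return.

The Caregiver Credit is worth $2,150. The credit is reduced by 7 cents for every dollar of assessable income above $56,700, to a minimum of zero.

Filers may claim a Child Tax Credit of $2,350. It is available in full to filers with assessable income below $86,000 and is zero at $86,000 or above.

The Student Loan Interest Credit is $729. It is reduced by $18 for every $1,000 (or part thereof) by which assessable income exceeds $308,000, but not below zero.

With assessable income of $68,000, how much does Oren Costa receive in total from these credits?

Caregiver Credit: 7% of the $11,300 excess over $56,700 is $791; credit = $2,150 − $791 = $1,359.
Child Tax Credit: $68,000 is below the $86,000 cutoff, so the full $2,350 applies.
Student Loan Interest Credit: $68,000 is at or below the $308,000 threshold, so the full $729 applies.
Total: $1,359 + $2,350 + $729 = $4,438.

$4,438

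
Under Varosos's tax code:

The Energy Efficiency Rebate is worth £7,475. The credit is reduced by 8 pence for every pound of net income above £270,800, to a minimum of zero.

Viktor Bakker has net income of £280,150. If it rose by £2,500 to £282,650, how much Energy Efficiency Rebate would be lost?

£200

At £280,150 — 8% of the £9,350 excess over £270,800 is £748; credit = £7,475 − £748 = £6,727.
At £282,650 — 8% of the £11,850 excess over £270,800 is £948; credit = £7,475 − £948 = £6,527.
Lost: £6,727 − £6,527 = £200.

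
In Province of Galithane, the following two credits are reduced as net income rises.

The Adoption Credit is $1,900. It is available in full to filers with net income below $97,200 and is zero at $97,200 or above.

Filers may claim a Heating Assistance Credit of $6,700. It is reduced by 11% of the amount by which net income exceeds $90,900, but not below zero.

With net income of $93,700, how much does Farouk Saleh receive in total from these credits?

Adoption Credit: $93,700 is below the $97,200 cutoff, so the full $1,900 applies.
Heating Assistance Credit: 11% of the $2,800 excess over $90,900 is $308; credit = $6,700 − $308 = $6,392.
Total: $1,900 + $6,392 = $8,292.

$8,292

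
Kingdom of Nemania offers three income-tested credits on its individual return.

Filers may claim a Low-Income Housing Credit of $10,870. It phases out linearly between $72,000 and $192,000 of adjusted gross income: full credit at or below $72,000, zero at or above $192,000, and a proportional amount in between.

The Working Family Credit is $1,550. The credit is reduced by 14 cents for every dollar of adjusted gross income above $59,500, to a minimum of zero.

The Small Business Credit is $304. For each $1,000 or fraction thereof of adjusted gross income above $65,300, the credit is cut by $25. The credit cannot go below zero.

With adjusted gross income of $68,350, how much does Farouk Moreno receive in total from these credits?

Low-Income Housing Credit: $68,350 is at or below the $72,000 threshold, so the full $10,870 applies.
Working Family Credit: 14% of the $8,850 excess over $59,500 is $1,239; credit = $1,550 − $1,239 = $311.
Small Business Credit: income exceeds $65,300 by $3,050, which is 4 full-or-partial $1,000 increments; reduction = 4 × $25 = $100, leaving $204.
Total: $10,870 + $311 + $204 = $11,385.

$11,385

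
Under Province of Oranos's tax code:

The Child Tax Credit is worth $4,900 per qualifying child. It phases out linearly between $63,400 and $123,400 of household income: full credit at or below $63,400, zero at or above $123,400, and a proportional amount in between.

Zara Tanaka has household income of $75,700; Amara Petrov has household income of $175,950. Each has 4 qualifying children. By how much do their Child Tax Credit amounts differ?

$15,582

Zara ($75,700): Child Tax Credit: base = 4 × $4,900 = $19,600. $75,700 is $12,300 into a $60,000 phase-out range, leaving 47,700/60,000 of the credit: $19,600 × 47,700/60,000 = $15,582.
Amara ($175,950): Child Tax Credit: base = 4 × $4,900 = $19,600. $175,950 is at or above $123,400, so the credit is $0.
Difference: |$15,582 − $0| = $15,582.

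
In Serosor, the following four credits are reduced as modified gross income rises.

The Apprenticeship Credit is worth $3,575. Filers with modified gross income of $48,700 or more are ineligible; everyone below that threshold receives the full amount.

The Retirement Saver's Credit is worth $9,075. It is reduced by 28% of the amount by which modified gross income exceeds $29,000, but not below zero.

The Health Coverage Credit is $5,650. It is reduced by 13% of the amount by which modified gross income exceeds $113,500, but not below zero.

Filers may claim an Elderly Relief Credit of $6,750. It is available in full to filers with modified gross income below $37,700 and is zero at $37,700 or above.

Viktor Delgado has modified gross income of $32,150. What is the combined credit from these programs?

$24,168

Apprenticeship Credit: $32,150 is below the $48,700 cutoff, so the full $3,575 applies.
Retirement Saver's Credit: 28% of the $3,150 excess over $29,000 is $882; credit = $9,075 − $882 = $8,193.
Health Coverage Credit: $32,150 is at or below the $113,500 threshold, so the full $5,650 applies.
Elderly Relief Credit: $32,150 is below the $37,700 cutoff, so the full $6,750 applies.
Total: $3,575 + $8,193 + $5,650 + $6,750 = $24,168.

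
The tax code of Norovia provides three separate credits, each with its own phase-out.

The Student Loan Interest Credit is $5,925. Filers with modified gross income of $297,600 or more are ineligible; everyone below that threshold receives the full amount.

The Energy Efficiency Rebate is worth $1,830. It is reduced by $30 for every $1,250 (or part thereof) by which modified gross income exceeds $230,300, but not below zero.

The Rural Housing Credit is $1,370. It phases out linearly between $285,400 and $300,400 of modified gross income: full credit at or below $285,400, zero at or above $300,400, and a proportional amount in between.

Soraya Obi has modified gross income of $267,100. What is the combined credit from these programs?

$8,225

Student Loan Interest Credit: $267,100 is below the $297,600 cutoff, so the full $5,925 applies.
Energy Efficiency Rebate: income exceeds $230,300 by $36,800, which is 30 full-or-partial $1,250 increments; reduction = 30 × $30 = $900, leaving $930.
Rural Housing Credit: $267,100 is at or below the $285,400 threshold, so the full $1,370 applies.
Total: $5,925 + $930 + $1,370 = $8,225.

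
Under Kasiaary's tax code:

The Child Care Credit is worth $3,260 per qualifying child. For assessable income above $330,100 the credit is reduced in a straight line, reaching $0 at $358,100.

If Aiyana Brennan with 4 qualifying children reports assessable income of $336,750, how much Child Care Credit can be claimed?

Child Care Credit: base = 4 × $3,260 = $13,040. $336,750 is $6,650 into a $28,000 phase-out range, leaving 21,350/28,000 of the credit: $13,040 × 21,350/28,000 = $9,943.

$9,943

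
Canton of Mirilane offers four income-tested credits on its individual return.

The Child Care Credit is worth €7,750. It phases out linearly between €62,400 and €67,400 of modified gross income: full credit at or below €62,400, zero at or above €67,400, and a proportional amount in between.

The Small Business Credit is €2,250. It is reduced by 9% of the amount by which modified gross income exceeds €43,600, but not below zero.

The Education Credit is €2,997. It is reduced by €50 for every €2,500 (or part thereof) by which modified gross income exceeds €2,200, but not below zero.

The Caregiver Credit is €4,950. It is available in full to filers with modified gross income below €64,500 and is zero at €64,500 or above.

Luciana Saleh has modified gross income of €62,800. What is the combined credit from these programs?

Child Care Credit: €62,800 is €400 into a €5,000 phase-out range, leaving 4,600/5,000 of the credit: €7,750 × 4,600/5,000 = €7,130.
Small Business Credit: 9% of the €19,200 excess over €43,600 is €1,728; credit = €2,250 − €1,728 = €522.
Education Credit: income exceeds €2,200 by €60,600, which is 25 full-or-partial €2,500 increments; reduction = 25 × €50 = €1,250, leaving €1,747.
Caregiver Credit: €62,800 is below the €64,500 cutoff, so the full €4,950 applies.
Total: €7,130 + €522 + €1,747 + €4,950 = €14,349.

€14,349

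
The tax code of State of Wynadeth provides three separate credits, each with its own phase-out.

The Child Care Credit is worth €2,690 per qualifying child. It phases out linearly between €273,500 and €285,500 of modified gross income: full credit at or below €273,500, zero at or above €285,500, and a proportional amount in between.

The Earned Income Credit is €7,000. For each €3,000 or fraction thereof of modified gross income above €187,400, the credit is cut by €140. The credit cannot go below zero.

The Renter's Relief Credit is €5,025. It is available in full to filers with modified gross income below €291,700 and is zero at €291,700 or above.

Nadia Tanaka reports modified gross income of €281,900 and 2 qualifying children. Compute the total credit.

€9,159

Child Care Credit: base = 2 × €2,690 = €5,380. €281,900 is €8,400 into a €12,000 phase-out range, leaving 3,600/12,000 of the credit: €5,380 × 3,600/12,000 = €1,614.
Earned Income Credit: income exceeds €187,400 by €94,500, which is 32 full-or-partial €3,000 increments; reduction = 32 × €140 = €4,480, leaving €2,520.
Renter's Relief Credit: €281,900 is below the €291,700 cutoff, so the full €5,025 applies.
Total: €1,614 + €2,520 + €5,025 = €9,159.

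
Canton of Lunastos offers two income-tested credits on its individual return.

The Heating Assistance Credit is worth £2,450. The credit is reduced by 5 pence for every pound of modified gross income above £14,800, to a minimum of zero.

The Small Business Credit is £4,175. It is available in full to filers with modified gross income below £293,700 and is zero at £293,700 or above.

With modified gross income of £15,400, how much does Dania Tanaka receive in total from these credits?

£6,595

Heating Assistance Credit: 5% of the £600 excess over £14,800 is £30; credit = £2,450 − £30 = £2,420.
Small Business Credit: £15,400 is below the £293,700 cutoff, so the full £4,175 applies.
Total: £2,420 + £4,175 = £6,595.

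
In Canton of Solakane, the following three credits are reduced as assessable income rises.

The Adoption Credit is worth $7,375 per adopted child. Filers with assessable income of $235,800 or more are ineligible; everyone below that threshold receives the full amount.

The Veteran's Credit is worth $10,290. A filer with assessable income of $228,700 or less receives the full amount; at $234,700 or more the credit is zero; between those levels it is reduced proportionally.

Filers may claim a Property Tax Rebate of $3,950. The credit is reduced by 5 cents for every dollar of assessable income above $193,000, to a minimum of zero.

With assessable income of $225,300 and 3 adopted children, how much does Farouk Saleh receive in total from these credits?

Adoption Credit: base = 3 × $7,375 = $22,125. $225,300 is below the $235,800 cutoff, so the full $22,125 applies.
Veteran's Credit: $225,300 is at or below the $228,700 threshold, so the full $10,290 applies.
Property Tax Rebate: 5% of the $32,300 excess over $193,000 is $1,615; credit = $3,950 − $1,615 = $2,335.
Total: $22,125 + $10,290 + $2,335 = $34,750.

$34,750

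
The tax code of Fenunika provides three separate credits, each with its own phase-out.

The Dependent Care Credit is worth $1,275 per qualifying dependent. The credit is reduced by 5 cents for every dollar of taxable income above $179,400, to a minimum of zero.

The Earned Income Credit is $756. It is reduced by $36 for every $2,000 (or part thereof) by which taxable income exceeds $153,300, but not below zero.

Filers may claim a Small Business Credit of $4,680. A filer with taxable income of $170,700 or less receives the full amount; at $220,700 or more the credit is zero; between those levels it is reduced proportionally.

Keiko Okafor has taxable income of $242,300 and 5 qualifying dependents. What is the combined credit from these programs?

Dependent Care Credit: base = 5 × $1,275 = $6,375. 5% of the $62,900 excess over $179,400 is $3,145; credit = $6,375 − $3,145 = $3,230.
Earned Income Credit: income exceeds $153,300 by $89,000 → 45 increments × $36 = $1,620 ≥ base, so the credit is $0.
Small Business Credit: $242,300 is at or above $220,700, so the credit is $0.
Total: $3,230 + $0 + $0 = $3,230.

$3,230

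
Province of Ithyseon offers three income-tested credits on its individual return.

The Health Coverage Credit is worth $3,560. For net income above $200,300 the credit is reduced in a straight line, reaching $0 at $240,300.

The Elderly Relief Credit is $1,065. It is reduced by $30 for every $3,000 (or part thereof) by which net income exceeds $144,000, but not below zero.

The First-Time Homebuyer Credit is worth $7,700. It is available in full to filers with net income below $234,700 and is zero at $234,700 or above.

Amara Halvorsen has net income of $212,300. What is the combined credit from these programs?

$10,567

Health Coverage Credit: $212,300 is $12,000 into a $40,000 phase-out range, leaving 28,000/40,000 of the credit: $3,560 × 28,000/40,000 = $2,492.
Elderly Relief Credit: income exceeds $144,000 by $68,300, which is 23 full-or-partial $3,000 increments; reduction = 23 × $30 = $690, leaving $375.
First-Time Homebuyer Credit: $212,300 is below the $234,700 cutoff, so the full $7,700 applies.
Total: $2,492 + $375 + $7,700 = $10,567.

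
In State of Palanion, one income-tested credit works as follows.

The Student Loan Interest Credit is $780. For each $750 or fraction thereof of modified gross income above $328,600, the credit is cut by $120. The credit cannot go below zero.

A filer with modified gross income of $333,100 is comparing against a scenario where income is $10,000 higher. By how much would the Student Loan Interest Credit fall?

$60

At $333,100 — income exceeds $328,600 by $4,500, which is 6 full-or-partial $750 increments; reduction = 6 × $120 = $720, leaving $60.
At $343,100 — income exceeds $328,600 by $14,500 → 20 increments × $120 = $2,400 ≥ base, so the credit is $0.
Lost: $60 − $0 = $60.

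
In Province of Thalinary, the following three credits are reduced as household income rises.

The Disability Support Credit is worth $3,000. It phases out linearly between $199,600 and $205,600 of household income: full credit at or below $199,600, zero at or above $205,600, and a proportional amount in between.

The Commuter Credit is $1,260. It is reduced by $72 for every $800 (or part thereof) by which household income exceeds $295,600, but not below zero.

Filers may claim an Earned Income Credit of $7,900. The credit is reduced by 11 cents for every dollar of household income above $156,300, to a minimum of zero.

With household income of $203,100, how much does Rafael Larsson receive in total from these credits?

$5,262

Disability Support Credit: $203,100 is $3,500 into a $6,000 phase-out range, leaving 2,500/6,000 of the credit: $3,000 × 2,500/6,000 = $1,250.
Commuter Credit: $203,100 is at or below the $295,600 threshold, so the full $1,260 applies.
Earned Income Credit: 11% of the $46,800 excess over $156,300 is $5,148; credit = $7,900 − $5,148 = $2,752.
Total: $1,250 + $1,260 + $2,752 = $5,262.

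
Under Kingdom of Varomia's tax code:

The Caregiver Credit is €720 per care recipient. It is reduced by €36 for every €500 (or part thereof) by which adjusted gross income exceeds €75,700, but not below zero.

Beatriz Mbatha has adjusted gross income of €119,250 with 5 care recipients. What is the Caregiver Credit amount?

Caregiver Credit: base = 5 × €720 = €3,600. income exceeds €75,700 by €43,550, which is 88 full-or-partial €500 increments; reduction = 88 × €36 = €3,168, leaving €432.

€432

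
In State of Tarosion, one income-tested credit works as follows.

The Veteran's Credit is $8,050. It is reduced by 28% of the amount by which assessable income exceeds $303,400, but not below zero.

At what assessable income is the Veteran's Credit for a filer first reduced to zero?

The credit falls by 28% of each dollar above $303,400, so it reaches zero when the excess is $8,050 / 28% = $28,750: income = $303,400 + $28,750 = $332,150.

$332,150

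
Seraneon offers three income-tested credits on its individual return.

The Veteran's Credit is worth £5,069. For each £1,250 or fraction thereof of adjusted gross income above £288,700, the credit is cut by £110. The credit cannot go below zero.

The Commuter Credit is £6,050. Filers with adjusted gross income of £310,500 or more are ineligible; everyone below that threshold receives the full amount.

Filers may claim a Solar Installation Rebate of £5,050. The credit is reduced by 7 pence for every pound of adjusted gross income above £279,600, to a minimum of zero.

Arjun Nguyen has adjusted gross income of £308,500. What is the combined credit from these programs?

£12,386

Veteran's Credit: income exceeds £288,700 by £19,800, which is 16 full-or-partial £1,250 increments; reduction = 16 × £110 = £1,760, leaving £3,309.
Commuter Credit: £308,500 is below the £310,500 cutoff, so the full £6,050 applies.
Solar Installation Rebate: 7% of the £28,900 excess over £279,600 is £2,023; credit = £5,050 − £2,023 = £3,027.
Total: £3,309 + £6,050 + £3,027 = £12,386.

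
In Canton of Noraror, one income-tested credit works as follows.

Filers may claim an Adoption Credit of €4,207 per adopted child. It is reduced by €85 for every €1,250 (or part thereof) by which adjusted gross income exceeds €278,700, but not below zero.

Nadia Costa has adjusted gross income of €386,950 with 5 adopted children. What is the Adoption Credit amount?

Adoption Credit: base = 5 × €4,207 = €21,035. income exceeds €278,700 by €108,250, which is 87 full-or-partial €1,250 increments; reduction = 87 × €85 = €7,395, leaving €13,640.

€13,640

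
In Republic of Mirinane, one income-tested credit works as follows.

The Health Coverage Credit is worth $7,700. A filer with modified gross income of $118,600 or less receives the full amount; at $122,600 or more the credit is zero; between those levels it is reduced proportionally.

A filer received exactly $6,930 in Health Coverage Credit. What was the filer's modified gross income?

$6,930 is 6,930/7,700 of the full $7,700, so 770/7,700 of the $4,000 range has been used: income = $118,600 + $4,000 × 770/7,700 = $119,000.

$119,000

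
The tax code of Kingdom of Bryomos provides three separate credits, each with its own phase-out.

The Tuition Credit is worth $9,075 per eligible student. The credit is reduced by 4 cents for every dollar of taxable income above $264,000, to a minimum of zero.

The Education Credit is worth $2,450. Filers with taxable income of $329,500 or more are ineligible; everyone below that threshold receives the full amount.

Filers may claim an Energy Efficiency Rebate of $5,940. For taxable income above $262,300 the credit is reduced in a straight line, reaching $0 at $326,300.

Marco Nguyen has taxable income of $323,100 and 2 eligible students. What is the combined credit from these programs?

Tuition Credit: base = 2 × $9,075 = $18,150. 4% of the $59,100 excess over $264,000 is $2,364; credit = $18,150 − $2,364 = $15,786.
Education Credit: $323,100 is below the $329,500 cutoff, so the full $2,450 applies.
Energy Efficiency Rebate: $323,100 is $60,800 into a $64,000 phase-out range, leaving 3,200/64,000 of the credit: $5,940 × 3,200/64,000 = $297.
Total: $15,786 + $2,450 + $297 = $18,533.

$18,533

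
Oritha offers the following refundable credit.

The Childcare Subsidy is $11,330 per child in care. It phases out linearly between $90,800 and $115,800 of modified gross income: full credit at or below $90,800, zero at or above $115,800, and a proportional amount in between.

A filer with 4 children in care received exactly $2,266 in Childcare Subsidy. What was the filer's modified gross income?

Full credit = 4 × $11,330 = $45,320.
$2,266 is 2,266/45,320 of the full $45,320, so 43,054/45,320 of the $25,000 range has been used: income = $90,800 + $25,000 × 43,054/45,320 = $114,550.

$114,550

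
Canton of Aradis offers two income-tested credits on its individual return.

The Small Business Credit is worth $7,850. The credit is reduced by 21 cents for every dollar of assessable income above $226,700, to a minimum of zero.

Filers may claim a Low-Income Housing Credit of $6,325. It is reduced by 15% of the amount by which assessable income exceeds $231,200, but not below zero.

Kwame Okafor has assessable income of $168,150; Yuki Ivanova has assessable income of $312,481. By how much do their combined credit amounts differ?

Kwame ($168,150): Small Business Credit: $168,150 is at or below the $226,700 threshold, so the full $7,850 applies. Low-Income Housing Credit: $168,150 is at or below the $231,200 threshold, so the full $6,325 applies. total $7,850 + $6,325 = $14,175
Yuki ($312,481): Small Business Credit: 21% of the $85,781 excess over $226,700 is $18,014.01 ≥ base, so the credit is $0. Low-Income Housing Credit: 15% of the $81,281 excess over $231,200 is $12,192.15 ≥ base, so the credit is $0. total $0 + $0 = $0
Difference: |$14,175 − $0| = $14,175.

$14,175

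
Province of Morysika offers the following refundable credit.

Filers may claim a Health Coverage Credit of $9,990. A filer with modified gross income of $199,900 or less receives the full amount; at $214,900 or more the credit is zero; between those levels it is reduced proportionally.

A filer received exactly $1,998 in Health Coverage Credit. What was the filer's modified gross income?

$1,998 is 1,998/9,990 of the full $9,990, so 7,992/9,990 of the $15,000 range has been used: income = $199,900 + $15,000 × 7,992/9,990 = $211,900.

$211,900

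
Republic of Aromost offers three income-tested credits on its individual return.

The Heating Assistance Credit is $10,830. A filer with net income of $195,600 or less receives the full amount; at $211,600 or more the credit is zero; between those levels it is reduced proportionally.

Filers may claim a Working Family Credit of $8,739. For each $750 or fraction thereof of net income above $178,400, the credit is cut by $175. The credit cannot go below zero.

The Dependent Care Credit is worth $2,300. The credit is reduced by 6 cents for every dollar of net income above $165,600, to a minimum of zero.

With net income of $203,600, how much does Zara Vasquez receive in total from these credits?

$8,224

Heating Assistance Credit: $203,600 is $8,000 into a $16,000 phase-out range, leaving 8,000/16,000 of the credit: $10,830 × 8,000/16,000 = $5,415.
Working Family Credit: income exceeds $178,400 by $25,200, which is 34 full-or-partial $750 increments; reduction = 34 × $175 = $5,950, leaving $2,789.
Dependent Care Credit: 6% of the $38,000 excess over $165,600 is $2,280; credit = $2,300 − $2,280 = $20.
Total: $5,415 + $2,789 + $20 = $8,224.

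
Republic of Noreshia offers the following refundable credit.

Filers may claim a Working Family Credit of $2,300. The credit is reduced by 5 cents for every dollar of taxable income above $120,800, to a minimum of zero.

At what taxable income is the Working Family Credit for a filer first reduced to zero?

The credit falls by 5% of each dollar above $120,800, so it reaches zero when the excess is $2,300 / 5% = $46,000: income = $120,800 + $46,000 = $166,800.

$166,800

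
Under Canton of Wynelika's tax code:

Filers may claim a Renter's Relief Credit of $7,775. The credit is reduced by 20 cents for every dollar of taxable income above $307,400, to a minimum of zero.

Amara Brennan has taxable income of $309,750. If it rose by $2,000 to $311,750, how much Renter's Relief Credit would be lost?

$400

At $309,750 — 20% of the $2,350 excess over $307,400 is $470; credit = $7,775 − $470 = $7,305.
At $311,750 — 20% of the $4,350 excess over $307,400 is $870; credit = $7,775 − $870 = $6,905.
Lost: $7,305 − $6,905 = $400.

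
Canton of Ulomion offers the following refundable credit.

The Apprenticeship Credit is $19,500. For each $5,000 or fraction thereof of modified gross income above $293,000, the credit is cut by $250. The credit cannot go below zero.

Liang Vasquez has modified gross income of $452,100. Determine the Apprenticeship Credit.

Apprenticeship Credit: income exceeds $293,000 by $159,100, which is 32 full-or-partial $5,000 increments; reduction = 32 × $250 = $8,000, leaving $11,500.

$11,500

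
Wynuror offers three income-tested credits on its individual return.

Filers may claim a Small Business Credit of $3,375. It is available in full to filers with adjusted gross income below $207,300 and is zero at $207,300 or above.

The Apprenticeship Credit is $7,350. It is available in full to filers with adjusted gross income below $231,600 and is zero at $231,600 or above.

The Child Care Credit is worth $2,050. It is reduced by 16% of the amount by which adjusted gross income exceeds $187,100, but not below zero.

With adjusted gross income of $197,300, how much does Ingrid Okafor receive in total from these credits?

Small Business Credit: $197,300 is below the $207,300 cutoff, so the full $3,375 applies.
Apprenticeship Credit: $197,300 is below the $231,600 cutoff, so the full $7,350 applies.
Child Care Credit: 16% of the $10,200 excess over $187,100 is $1,632; credit = $2,050 − $1,632 = $418.
Total: $3,375 + $7,350 + $418 = $11,143.

$11,143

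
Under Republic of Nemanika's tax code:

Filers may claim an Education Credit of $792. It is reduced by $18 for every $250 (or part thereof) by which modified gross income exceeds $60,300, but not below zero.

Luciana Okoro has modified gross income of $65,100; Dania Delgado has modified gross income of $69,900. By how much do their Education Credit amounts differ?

$342

Luciana ($65,100): Education Credit: income exceeds $60,300 by $4,800, which is 20 full-or-partial $250 increments; reduction = 20 × $18 = $360, leaving $432.
Dania ($69,900): Education Credit: income exceeds $60,300 by $9,600, which is 39 full-or-partial $250 increments; reduction = 39 × $18 = $702, leaving $90.
Difference: |$432 − $90| = $342.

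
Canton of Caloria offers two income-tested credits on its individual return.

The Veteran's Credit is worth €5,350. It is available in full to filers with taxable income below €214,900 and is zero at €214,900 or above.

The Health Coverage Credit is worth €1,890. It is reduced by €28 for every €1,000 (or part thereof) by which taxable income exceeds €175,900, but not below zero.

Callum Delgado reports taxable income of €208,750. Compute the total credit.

Veteran's Credit: €208,750 is below the €214,900 cutoff, so the full €5,350 applies.
Health Coverage Credit: income exceeds €175,900 by €32,850, which is 33 full-or-partial €1,000 increments; reduction = 33 × €28 = €924, leaving €966.
Total: €5,350 + €966 = €6,316.

€6,316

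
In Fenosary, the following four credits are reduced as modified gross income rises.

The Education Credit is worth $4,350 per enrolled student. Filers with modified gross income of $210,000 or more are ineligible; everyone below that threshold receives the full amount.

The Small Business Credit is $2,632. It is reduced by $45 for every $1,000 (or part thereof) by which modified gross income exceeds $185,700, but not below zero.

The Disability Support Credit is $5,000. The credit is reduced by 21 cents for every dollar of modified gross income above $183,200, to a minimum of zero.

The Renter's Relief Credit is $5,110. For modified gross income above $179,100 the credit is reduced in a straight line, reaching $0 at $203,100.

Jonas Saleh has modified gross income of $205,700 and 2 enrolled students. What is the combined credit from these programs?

$10,707

Education Credit: base = 2 × $4,350 = $8,700. $205,700 is below the $210,000 cutoff, so the full $8,700 applies.
Small Business Credit: income exceeds $185,700 by $20,000, which is 20 full-or-partial $1,000 increments; reduction = 20 × $45 = $900, leaving $1,732.
Disability Support Credit: 21% of the $22,500 excess over $183,200 is $4,725; credit = $5,000 − $4,725 = $275.
Renter's Relief Credit: $205,700 is at or above $203,100, so the credit is $0.
Total: $8,700 + $1,732 + $275 + $0 = $10,707.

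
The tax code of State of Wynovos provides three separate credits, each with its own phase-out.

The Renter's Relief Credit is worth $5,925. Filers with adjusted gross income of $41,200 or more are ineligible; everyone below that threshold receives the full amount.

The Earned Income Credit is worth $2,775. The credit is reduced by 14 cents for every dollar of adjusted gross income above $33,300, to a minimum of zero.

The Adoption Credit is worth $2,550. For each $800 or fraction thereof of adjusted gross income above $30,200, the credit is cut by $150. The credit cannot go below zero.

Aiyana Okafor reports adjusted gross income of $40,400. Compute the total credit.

Renter's Relief Credit: $40,400 is below the $41,200 cutoff, so the full $5,925 applies.
Earned Income Credit: 14% of the $7,100 excess over $33,300 is $994; credit = $2,775 − $994 = $1,781.
Adoption Credit: income exceeds $30,200 by $10,200, which is 13 full-or-partial $800 increments; reduction = 13 × $150 = $1,950, leaving $600.
Total: $5,925 + $1,781 + $600 = $8,306.

$8,306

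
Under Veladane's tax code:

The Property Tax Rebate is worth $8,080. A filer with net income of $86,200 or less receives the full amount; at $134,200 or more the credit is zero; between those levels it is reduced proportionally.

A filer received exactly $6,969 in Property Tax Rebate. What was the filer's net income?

$92,800

$6,969 is 6,969/8,080 of the full $8,080, so 1,111/8,080 of the $48,000 range has been used: income = $86,200 + $48,000 × 1,111/8,080 = $92,800.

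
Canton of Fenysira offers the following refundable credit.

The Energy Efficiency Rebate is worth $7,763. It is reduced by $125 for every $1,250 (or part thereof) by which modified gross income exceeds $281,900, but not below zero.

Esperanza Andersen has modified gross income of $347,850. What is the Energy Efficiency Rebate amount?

$1,138

Energy Efficiency Rebate: income exceeds $281,900 by $65,950, which is 53 full-or-partial $1,250 increments; reduction = 53 × $125 = $6,625, leaving $1,138.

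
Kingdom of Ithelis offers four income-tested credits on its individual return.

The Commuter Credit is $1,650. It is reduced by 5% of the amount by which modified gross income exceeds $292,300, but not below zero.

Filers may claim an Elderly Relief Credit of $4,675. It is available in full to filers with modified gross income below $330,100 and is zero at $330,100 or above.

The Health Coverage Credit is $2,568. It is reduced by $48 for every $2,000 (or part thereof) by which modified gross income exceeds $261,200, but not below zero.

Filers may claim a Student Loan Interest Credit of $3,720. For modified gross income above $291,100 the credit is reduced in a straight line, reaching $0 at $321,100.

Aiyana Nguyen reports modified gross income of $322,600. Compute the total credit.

Commuter Credit: 5% of the $30,300 excess over $292,300 is $1,515; credit = $1,650 − $1,515 = $135.
Elderly Relief Credit: $322,600 is below the $330,100 cutoff, so the full $4,675 applies.
Health Coverage Credit: income exceeds $261,200 by $61,400, which is 31 full-or-partial $2,000 increments; reduction = 31 × $48 = $1,488, leaving $1,080.
Student Loan Interest Credit: $322,600 is at or above $321,100, so the credit is $0.
Total: $135 + $4,675 + $1,080 + $0 = $5,890.

$5,890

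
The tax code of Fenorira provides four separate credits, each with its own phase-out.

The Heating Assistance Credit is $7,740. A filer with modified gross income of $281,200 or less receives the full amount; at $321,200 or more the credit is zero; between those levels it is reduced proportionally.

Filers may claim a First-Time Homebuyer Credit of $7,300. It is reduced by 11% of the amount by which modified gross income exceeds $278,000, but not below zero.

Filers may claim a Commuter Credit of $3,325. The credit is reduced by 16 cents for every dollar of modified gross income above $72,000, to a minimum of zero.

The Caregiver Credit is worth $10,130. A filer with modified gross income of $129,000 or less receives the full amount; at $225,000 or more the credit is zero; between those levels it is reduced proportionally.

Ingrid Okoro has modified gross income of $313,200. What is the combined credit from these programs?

$4,976

Heating Assistance Credit: $313,200 is $32,000 into a $40,000 phase-out range, leaving 8,000/40,000 of the credit: $7,740 × 8,000/40,000 = $1,548.
First-Time Homebuyer Credit: 11% of the $35,200 excess over $278,000 is $3,872; credit = $7,300 − $3,872 = $3,428.
Commuter Credit: 16% of the $241,200 excess over $72,000 is $38,592 ≥ base, so the credit is $0.
Caregiver Credit: $313,200 is at or above $225,000, so the credit is $0.
Total: $1,548 + $3,428 + $0 + $0 = $4,976.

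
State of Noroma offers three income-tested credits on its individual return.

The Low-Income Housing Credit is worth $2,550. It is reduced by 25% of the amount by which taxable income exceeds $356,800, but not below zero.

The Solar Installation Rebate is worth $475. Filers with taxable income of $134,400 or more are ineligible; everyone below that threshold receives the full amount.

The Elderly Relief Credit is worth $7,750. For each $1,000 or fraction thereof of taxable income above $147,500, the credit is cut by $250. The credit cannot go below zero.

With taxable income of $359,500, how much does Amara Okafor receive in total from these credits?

$1,875

Low-Income Housing Credit: 25% of the $2,700 excess over $356,800 is $675; credit = $2,550 − $675 = $1,875.
Solar Installation Rebate: $359,500 meets or exceeds the $134,400 cutoff, so the credit is $0.
Elderly Relief Credit: income exceeds $147,500 by $212,000 → 212 increments × $250 = $53,000 ≥ base, so the credit is $0.
Total: $1,875 + $0 + $0 = $1,875.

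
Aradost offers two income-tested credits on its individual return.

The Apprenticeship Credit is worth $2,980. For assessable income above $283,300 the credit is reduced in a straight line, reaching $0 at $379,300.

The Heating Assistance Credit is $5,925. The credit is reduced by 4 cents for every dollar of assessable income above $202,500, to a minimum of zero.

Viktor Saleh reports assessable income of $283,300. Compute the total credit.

$5,673

Apprenticeship Credit: $283,300 is at or below the $283,300 threshold, so the full $2,980 applies.
Heating Assistance Credit: 4% of the $80,800 excess over $202,500 is $3,232; credit = $5,925 − $3,232 = $2,693.
Total: $2,980 + $2,693 = $5,673.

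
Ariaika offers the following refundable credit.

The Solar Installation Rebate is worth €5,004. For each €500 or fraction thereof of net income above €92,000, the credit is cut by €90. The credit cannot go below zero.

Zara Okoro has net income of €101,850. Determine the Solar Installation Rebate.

Solar Installation Rebate: income exceeds €92,000 by €9,850, which is 20 full-or-partial €500 increments; reduction = 20 × €90 = €1,800, leaving €3,204.

€3,204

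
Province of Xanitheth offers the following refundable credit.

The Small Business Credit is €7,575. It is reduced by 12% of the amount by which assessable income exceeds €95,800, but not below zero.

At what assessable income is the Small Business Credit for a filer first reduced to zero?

The credit falls by 12% of each euro above €95,800, so it reaches zero when the excess is €7,575 / 12% = €63,125: income = €95,800 + €63,125 = €158,925.

€158,925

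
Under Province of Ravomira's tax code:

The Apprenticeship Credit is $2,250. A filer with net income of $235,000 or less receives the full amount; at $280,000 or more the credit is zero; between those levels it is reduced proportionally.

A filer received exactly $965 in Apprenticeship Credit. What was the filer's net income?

$965 is 965/2,250 of the full $2,250, so 1,285/2,250 of the $45,000 range has been used: income = $235,000 + $45,000 × 1,285/2,250 = $260,700.

$260,700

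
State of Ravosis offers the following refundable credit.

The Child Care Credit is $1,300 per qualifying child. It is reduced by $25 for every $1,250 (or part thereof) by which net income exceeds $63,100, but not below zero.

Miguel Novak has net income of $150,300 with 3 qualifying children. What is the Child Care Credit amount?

$2,150

Child Care Credit: base = 3 × $1,300 = $3,900. income exceeds $63,100 by $87,200, which is 70 full-or-partial $1,250 increments; reduction = 70 × $25 = $1,750, leaving $2,150.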